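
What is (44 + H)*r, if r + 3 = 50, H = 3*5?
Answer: 2773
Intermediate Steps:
H = 15
r = 47 (r = -3 + 50 = 47)
(44 + H)*r = (44 + 15)*47 = 59*47 = 2773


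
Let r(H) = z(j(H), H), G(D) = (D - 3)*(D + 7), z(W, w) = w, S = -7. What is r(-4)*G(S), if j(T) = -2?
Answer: 0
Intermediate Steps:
G(D) = (-3 + D)*(7 + D)
r(H) = H
r(-4)*G(S) = -4*(-21 + (-7)**2 + 4*(-7)) = -4*(-21 + 49 - 28) = -4*0 = 0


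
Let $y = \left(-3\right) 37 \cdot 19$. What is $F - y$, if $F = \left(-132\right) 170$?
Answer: $-20331$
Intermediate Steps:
$y = -2109$ ($y = \left(-111\right) 19 = -2109$)
$F = -22440$
$F - y = -22440 - -2109 = -22440 + 2109 = -20331$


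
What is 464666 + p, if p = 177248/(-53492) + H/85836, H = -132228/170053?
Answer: 24304057139661397/52304731687 ≈ 4.6466e+5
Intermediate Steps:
H = -132228/170053 (H = -132228*1/170053 = -132228/170053 ≈ -0.77757)
p = -173314410145/52304731687 (p = 177248/(-53492) - 132228/170053/85836 = 177248*(-1/53492) - 132228/170053*1/85836 = -44312/13373 - 11019/1216389109 = -173314410145/52304731687 ≈ -3.3136)
464666 + p = 464666 - 173314410145/52304731687 = 24304057139661397/52304731687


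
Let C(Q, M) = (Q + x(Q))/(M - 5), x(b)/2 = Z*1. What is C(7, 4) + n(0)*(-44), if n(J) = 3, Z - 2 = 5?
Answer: -153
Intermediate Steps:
Z = 7 (Z = 2 + 5 = 7)
x(b) = 14 (x(b) = 2*(7*1) = 2*7 = 14)
C(Q, M) = (14 + Q)/(-5 + M) (C(Q, M) = (Q + 14)/(M - 5) = (14 + Q)/(-5 + M))
C(7, 4) + n(0)*(-44) = (14 + 7)/(-5 + 4) + 3*(-44) = 21/(-1) - 132 = -1*21 - 132 = -21 - 132 = -153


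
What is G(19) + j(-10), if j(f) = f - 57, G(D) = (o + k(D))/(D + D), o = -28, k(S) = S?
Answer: -2555/38 ≈ -67.237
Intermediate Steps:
G(D) = (-28 + D)/(2*D) (G(D) = (-28 + D)/(D + D) = (-28 + D)/((2*D)) = (-28 + D)*(1/(2*D)) = (-28 + D)/(2*D))
j(f) = -57 + f
G(19) + j(-10) = (½)*(-28 + 19)/19 + (-57 - 10) = (½)*(1/19)*(-9) - 67 = -9/38 - 67 = -2555/38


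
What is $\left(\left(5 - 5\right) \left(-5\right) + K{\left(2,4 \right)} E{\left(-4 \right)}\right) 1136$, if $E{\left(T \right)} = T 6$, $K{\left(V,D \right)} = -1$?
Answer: $27264$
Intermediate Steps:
$E{\left(T \right)} = 6 T$
$\left(\left(5 - 5\right) \left(-5\right) + K{\left(2,4 \right)} E{\left(-4 \right)}\right) 1136 = \left(\left(5 - 5\right) \left(-5\right) - 6 \left(-4\right)\right) 1136 = \left(0 \left(-5\right) - -24\right) 1136 = \left(0 + 24\right) 1136 = 24 \cdot 1136 = 27264$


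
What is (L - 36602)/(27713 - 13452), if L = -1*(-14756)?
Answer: -21846/14261 ≈ -1.5319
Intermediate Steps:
L = 14756
(L - 36602)/(27713 - 13452) = (14756 - 36602)/(27713 - 13452) = -21846/14261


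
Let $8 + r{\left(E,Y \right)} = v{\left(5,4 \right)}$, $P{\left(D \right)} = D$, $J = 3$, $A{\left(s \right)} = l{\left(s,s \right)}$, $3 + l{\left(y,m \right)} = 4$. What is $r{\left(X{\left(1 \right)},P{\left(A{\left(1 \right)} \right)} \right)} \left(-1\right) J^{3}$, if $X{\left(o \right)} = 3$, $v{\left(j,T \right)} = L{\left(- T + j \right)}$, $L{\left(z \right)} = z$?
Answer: $189$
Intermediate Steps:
$l{\left(y,m \right)} = 1$ ($l{\left(y,m \right)} = -3 + 4 = 1$)
$A{\left(s \right)} = 1$
$v{\left(j,T \right)} = j - T$ ($v{\left(j,T \right)} = - T + j = j - T$)
$r{\left(E,Y \right)} = -7$ ($r{\left(E,Y \right)} = -8 + \left(5 - 4\right) = -8 + 1 = -7$)
$r{\left(X{\left(1 \right)},P{\left(A{\left(1 \right)} \right)} \right)} \left(-1\right) J^{3} = \left(-7\right) \left(-1\right) 3^{3} = 7 \cdot 27 = 189$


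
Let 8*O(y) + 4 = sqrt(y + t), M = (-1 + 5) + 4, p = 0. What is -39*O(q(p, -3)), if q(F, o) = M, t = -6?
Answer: 39/2 - 39*sqrt(2)/8 ≈ 12.606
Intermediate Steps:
M = 8 (M = 4 + 4 = 8)
q(F, o) = 8
O(y) = -1/2 + sqrt(-6 + y)/8 (O(y) = -1/2 + sqrt(y - 6)/8 = -1/2 + sqrt(-6 + y)/8)
-39*O(q(p, -3)) = -39*(-1/2 + sqrt(-6 + 8)/8) = -39*(-1/2 + sqrt(2)/8) = 39/2 - 39*sqrt(2)/8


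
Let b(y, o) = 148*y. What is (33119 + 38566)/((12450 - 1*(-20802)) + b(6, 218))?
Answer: 4779/2276 ≈ 2.0997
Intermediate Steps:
(33119 + 38566)/((12450 - 1*(-20802)) + b(6, 218)) = (33119 + 38566)/((12450 - 1*(-20802)) + 148*6) = 71685/((12450 + 20802) + 888) = 71685/(33252 + 888) = 71685/34140 = 71685*(1/34140) = 4779/2276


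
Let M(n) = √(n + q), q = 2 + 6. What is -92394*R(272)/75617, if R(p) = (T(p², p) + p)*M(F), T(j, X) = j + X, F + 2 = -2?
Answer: -13771880064/75617 ≈ -1.8213e+5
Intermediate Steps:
q = 8
F = -4 (F = -2 - 2 = -4)
M(n) = √(8 + n) (M(n) = √(n + 8) = √(8 + n))
T(j, X) = X + j
R(p) = 2*p² + 4*p (R(p) = ((p + p²) + p)*√(8 - 4) = (p² + 2*p)*√4 = (p² + 2*p)*2 = 2*p² + 4*p)
-92394*R(272)/75617 = -92394/(75617/((2*272*(2 + 272)))) = -92394/(75617/((2*272*274))) = -92394/(75617/149056) = -92394/(75617*(1/149056)) = -92394/75617/149056 = -92394*149056/75617 = -13771880064/75617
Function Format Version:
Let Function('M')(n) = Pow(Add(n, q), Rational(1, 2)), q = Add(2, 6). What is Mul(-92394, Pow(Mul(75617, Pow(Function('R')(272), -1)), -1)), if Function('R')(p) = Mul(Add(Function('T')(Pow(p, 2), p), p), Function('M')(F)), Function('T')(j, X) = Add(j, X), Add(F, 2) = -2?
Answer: Rational(-13771880064, 75617) ≈ -1.8213e+5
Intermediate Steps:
q = 8
F = -4 (F = Add(-2, -2) = -4)
Function('M')(n) = Pow(Add(8, n), Rational(1, 2)) (Function('M')(n) = Pow(Add(n, 8), Rational(1, 2)) = Pow(Add(8, n), Rational(1, 2)))
Function('T')(j, X) = Add(X, j)
Function('R')(p) = Add(Mul(2, Pow(p, 2)), Mul(4, p)) (Function('R')(p) = Mul(Add(Add(p, Pow(p, 2)), p), Pow(Add(8, -4), Rational(1, 2))) = Mul(Add(Pow(p, 2), Mul(2, p)), Pow(4, Rational(1, 2))) = Mul(Add(Pow(p, 2), Mul(2, p)), 2) = Add(Mul(2, Pow(p, 2)), Mul(4, p)))
Mul(-92394, Pow(Mul(75617, Pow(Function('R')(272), -1)), -1)) = Mul(-92394, Pow(Mul(75617, Pow(Mul(2, 272, Add(2, 272)), -1)), -1)) = Mul(-92394, Pow(Mul(75617, Pow(Mul(2, 272, 274), -1)), -1)) = Mul(-92394, Pow(Mul(75617, Pow(149056, -1)), -1)) = Mul(-92394, Pow(Mul(75617, Rational(1, 149056)), -1)) = Mul(-92394, Pow(Rational(75617, 149056), -1)) = Mul(-92394, Rational(149056, 75617)) = Rational(-13771880064, 75617)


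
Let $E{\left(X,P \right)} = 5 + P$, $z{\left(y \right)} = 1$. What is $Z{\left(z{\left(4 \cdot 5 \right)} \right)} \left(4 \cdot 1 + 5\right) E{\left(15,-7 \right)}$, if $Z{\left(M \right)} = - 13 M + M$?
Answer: $216$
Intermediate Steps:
$Z{\left(M \right)} = - 12 M$
$Z{\left(z{\left(4 \cdot 5 \right)} \right)} \left(4 \cdot 1 + 5\right) E{\left(15,-7 \right)} = \left(-12\right) 1 \left(4 \cdot 1 + 5\right) \left(5 - 7\right) = - 12 \left(4 + 5\right) \left(-2\right) = \left(-12\right) 9 \left(-2\right) = \left(-108\right) \left(-2\right) = 216$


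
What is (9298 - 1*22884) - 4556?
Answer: -18142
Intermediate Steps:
(9298 - 1*22884) - 4556 = (9298 - 22884) - 4556 = -13586 - 4556 = -18142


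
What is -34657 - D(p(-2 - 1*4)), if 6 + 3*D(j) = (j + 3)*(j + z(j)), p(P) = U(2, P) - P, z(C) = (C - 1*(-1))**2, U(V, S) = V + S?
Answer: -104020/3 ≈ -34673.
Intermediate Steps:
U(V, S) = S + V
z(C) = (1 + C)**2 (z(C) = (C + 1)**2 = (1 + C)**2)
p(P) = 2 (p(P) = (P + 2) - P = (2 + P) - P = 2)
D(j) = -2 + (3 + j)*(j + (1 + j)**2)/3 (D(j) = -2 + ((j + 3)*(j + (1 + j)**2))/3 = -2 + ((3 + j)*(j + (1 + j)**2))/3 = -2 + (3 + j)*(j + (1 + j)**2)/3)
-34657 - D(p(-2 - 1*4)) = -34657 - (-1 + 2*2**2 + (1/3)*2**3 + (10/3)*2) = -34657 - (-1 + 2*4 + (1/3)*8 + 20/3) = -34657 - (-1 + 8 + 8/3 + 20/3) = -34657 - 1*49/3 = -34657 - 49/3 = -104020/3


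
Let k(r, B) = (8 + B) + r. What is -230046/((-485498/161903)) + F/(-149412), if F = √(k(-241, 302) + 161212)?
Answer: 18622568769/242749 - √161281/149412 ≈ 76715.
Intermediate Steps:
k(r, B) = 8 + B + r
F = √161281 (F = √((8 + 302 - 241) + 161212) = √(69 + 161212) = √161281 ≈ 401.60)
-230046/((-485498/161903)) + F/(-149412) = -230046/((-485498/161903)) + √161281/(-149412) = -230046/((-485498*1/161903)) + √161281*(-1/149412) = -230046/(-485498/161903) - √161281/149412 = -230046*(-161903/485498) - √161281/149412 = 18622568769/242749 - √161281/149412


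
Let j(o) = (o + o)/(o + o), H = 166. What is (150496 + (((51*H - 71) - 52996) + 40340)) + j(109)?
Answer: 146236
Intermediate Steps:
j(o) = 1 (j(o) = (2*o)/((2*o)) = (2*o)*(1/(2*o)) = 1)
(150496 + (((51*H - 71) - 52996) + 40340)) + j(109) = (150496 + (((51*166 - 71) - 52996) + 40340)) + 1 = (150496 + (((8466 - 71) - 52996) + 40340)) + 1 = (150496 + ((8395 - 52996) + 40340)) + 1 = (150496 + (-44601 + 40340)) + 1 = (150496 - 4261) + 1 = 146235 + 1 = 146236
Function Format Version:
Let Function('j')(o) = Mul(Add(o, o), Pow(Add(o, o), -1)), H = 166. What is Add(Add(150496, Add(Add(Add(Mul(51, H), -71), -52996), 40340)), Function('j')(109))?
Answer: 146236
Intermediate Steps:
Function('j')(o) = 1 (Function('j')(o) = Mul(Mul(2, o), Pow(Mul(2, o), -1)) = Mul(Mul(2, o), Mul(Rational(1, 2), Pow(o, -1))) = 1)
Add(Add(150496, Add(Add(Add(Mul(51, H), -71), -52996), 40340)), Function('j')(109)) = Add(Add(150496, Add(Add(Add(Mul(51, 166), -71), -52996), 40340)), 1) = Add(Add(150496, Add(Add(Add(8466, -71), -52996), 40340)), 1) = Add(Add(150496, Add(Add(8395, -52996), 40340)), 1) = Add(Add(150496, Add(-44601, 40340)), 1) = Add(Add(150496, -4261), 1) = Add(146235, 1) = 146236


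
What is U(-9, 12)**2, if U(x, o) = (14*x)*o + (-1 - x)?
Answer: 2262016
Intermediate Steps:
U(x, o) = -1 - x + 14*o*x (U(x, o) = 14*o*x + (-1 - x) = -1 - x + 14*o*x)
U(-9, 12)**2 = (-1 - 1*(-9) + 14*12*(-9))**2 = (-1 + 9 - 1512)**2 = (-1504)**2 = 2262016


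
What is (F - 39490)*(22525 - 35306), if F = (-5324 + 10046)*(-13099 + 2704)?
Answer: 627862535080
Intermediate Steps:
F = -49085190 (F = 4722*(-10395) = -49085190)
(F - 39490)*(22525 - 35306) = (-49085190 - 39490)*(22525 - 35306) = -49124680*(-12781) = 627862535080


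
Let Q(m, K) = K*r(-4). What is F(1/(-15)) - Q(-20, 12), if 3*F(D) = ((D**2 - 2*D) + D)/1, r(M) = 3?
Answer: -24284/675 ≈ -35.976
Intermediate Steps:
Q(m, K) = 3*K (Q(m, K) = K*3 = 3*K)
F(D) = -D/3 + D**2/3 (F(D) = (((D**2 - 2*D) + D)/1)/3 = ((D**2 - D)*1)/3 = (D**2 - D)/3 = -D/3 + D**2/3)
F(1/(-15)) - Q(-20, 12) = (1/3)*(-1 + 1/(-15))/(-15) - 3*12 = (1/3)*(-1/15)*(-1 - 1/15) - 1*36 = (1/3)*(-1/15)*(-16/15) - 36 = 16/675 - 36 = -24284/675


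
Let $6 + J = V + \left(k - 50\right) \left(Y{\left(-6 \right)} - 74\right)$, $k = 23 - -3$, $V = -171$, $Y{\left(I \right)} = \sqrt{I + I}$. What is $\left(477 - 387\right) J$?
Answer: $143910 - 4320 i \sqrt{3} \approx 1.4391 \cdot 10^{5} - 7482.5 i$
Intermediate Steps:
$Y{\left(I \right)} = \sqrt{2} \sqrt{I}$ ($Y{\left(I \right)} = \sqrt{2 I} = \sqrt{2} \sqrt{I}$)
$k = 26$ ($k = 23 + 3 = 26$)
$J = 1599 - 48 i \sqrt{3}$ ($J = -6 - \left(171 - \left(26 - 50\right) \left(\sqrt{2} \sqrt{-6} - 74\right)\right) = -6 - \left(171 + 24 \left(\sqrt{2} i \sqrt{6} - 74\right)\right) = -6 - \left(171 + 24 \left(2 i \sqrt{3} - 74\right)\right) = -6 - \left(171 + 24 \left(-74 + 2 i \sqrt{3}\right)\right) = -6 + \left(-171 + \left(1776 - 48 i \sqrt{3}\right)\right) = -6 + \left(1605 - 48 i \sqrt{3}\right) = 1599 - 48 i \sqrt{3} \approx 1599.0 - 83.138 i$)
$\left(477 - 387\right) J = \left(477 - 387\right) \left(1599 - 48 i \sqrt{3}\right) = 90 \left(1599 - 48 i \sqrt{3}\right) = 143910 - 4320 i \sqrt{3}$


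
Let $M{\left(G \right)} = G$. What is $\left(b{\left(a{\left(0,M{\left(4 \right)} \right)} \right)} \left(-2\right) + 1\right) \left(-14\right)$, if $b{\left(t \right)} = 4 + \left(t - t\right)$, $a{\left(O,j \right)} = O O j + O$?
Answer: $98$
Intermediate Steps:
$a{\left(O,j \right)} = O + j O^{2}$ ($a{\left(O,j \right)} = O^{2} j + O = j O^{2} + O = O + j O^{2}$)
$b{\left(t \right)} = 4$ ($b{\left(t \right)} = 4 + 0 = 4$)
$\left(b{\left(a{\left(0,M{\left(4 \right)} \right)} \right)} \left(-2\right) + 1\right) \left(-14\right) = \left(4 \left(-2\right) + 1\right) \left(-14\right) = \left(-8 + 1\right) \left(-14\right) = \left(-7\right) \left(-14\right) = 98$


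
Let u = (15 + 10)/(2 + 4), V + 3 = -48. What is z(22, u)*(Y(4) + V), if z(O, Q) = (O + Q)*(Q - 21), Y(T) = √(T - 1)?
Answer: 269569/12 - 15857*√3/36 ≈ 21701.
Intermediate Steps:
V = -51 (V = -3 - 48 = -51)
u = 25/6 ≈ 4.1667
Y(T) = √(-1 + T)
z(O, Q) = (-21 + Q)*(O + Q) (z(O, Q) = (O + Q)*(-21 + Q) = (-21 + Q)*(O + Q))
z(22, u)*(Y(4) + V) = ((25/6)² - 21*22 - 21*25/6 + 22*(25/6))*(√(-1 + 4) - 51) = (625/36 - 462 - 175/2 + 275/3)*(√3 - 51) = -15857*(-51 + √3)/36 = 269569/12 - 15857*√3/36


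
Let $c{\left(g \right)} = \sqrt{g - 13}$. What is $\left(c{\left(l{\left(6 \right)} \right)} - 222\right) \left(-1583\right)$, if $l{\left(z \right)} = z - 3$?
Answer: $351426 - 1583 i \sqrt{10} \approx 3.5143 \cdot 10^{5} - 5005.9 i$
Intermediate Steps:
$l{\left(z \right)} = -3 + z$
$c{\left(g \right)} = \sqrt{-13 + g}$
$\left(c{\left(l{\left(6 \right)} \right)} - 222\right) \left(-1583\right) = \left(\sqrt{-13 + \left(-3 + 6\right)} - 222\right) \left(-1583\right) = \left(\sqrt{-13 + 3} - 222\right) \left(-1583\right) = \left(\sqrt{-10} - 222\right) \left(-1583\right) = \left(i \sqrt{10} - 222\right) \left(-1583\right) = \left(-222 + i \sqrt{10}\right) \left(-1583\right) = 351426 - 1583 i \sqrt{10}$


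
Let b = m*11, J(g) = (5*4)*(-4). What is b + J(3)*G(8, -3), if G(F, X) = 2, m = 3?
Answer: -127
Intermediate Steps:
J(g) = -80 (J(g) = 20*(-4) = -80)
b = 33 (b = 3*11 = 33)
b + J(3)*G(8, -3) = 33 - 80*2 = 33 - 160 = -127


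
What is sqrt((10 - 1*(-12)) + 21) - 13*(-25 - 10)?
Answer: 455 + sqrt(43) ≈ 461.56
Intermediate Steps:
sqrt((10 - 1*(-12)) + 21) - 13*(-25 - 10) = sqrt((10 + 12) + 21) - 13*(-35) = sqrt(22 + 21) + 455 = sqrt(43) + 455 = 455 + sqrt(43)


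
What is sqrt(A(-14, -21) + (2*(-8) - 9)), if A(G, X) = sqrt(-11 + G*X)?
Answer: sqrt(-25 + sqrt(283)) ≈ 2.8596*I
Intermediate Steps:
sqrt(A(-14, -21) + (2*(-8) - 9)) = sqrt(sqrt(-11 - 14*(-21)) + (2*(-8) - 9)) = sqrt(sqrt(-11 + 294) + (-16 - 9)) = sqrt(sqrt(283) - 25) = sqrt(-25 + sqrt(283))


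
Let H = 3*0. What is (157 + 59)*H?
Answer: 0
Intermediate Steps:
H = 0
(157 + 59)*H = (157 + 59)*0 = 216*0 = 0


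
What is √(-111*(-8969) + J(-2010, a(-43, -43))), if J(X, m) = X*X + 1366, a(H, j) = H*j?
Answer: 5*√201481 ≈ 2244.3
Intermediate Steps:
J(X, m) = 1366 + X² (J(X, m) = X² + 1366 = 1366 + X²)
√(-111*(-8969) + J(-2010, a(-43, -43))) = √(-111*(-8969) + (1366 + (-2010)²)) = √(995559 + (1366 + 4040100)) = √(995559 + 4041466) = √5037025 = 5*√201481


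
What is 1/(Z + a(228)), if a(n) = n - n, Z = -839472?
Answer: -1/839472 ≈ -1.1912e-6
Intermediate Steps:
a(n) = 0
1/(Z + a(228)) = 1/(-839472 + 0) = 1/(-839472) = -1/839472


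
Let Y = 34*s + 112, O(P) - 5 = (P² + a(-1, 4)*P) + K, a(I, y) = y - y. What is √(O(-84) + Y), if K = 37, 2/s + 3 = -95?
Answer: 2*√88314/7 ≈ 84.908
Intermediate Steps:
a(I, y) = 0
s = -1/49 (s = 2/(-3 - 95) = 2/(-98) = 2*(-1/98) = -1/49 ≈ -0.020408)
O(P) = 42 + P² (O(P) = 5 + ((P² + 0*P) + 37) = 5 + ((P² + 0) + 37) = 5 + (P² + 37) = 5 + (37 + P²) = 42 + P²)
Y = 5454/49 (Y = 34*(-1/49) + 112 = -34/49 + 112 = 5454/49 ≈ 111.31)
√(O(-84) + Y) = √((42 + (-84)²) + 5454/49) = √((42 + 7056) + 5454/49) = √(7098 + 5454/49) = √(353256/49) = 2*√88314/7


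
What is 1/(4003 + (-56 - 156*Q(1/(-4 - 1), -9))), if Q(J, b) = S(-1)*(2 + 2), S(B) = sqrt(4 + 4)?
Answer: 3947/12463801 + 1248*sqrt(2)/12463801 ≈ 0.00045828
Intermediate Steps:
S(B) = 2*sqrt(2) (S(B) = sqrt(8) = 2*sqrt(2))
Q(J, b) = 8*sqrt(2) (Q(J, b) = (2*sqrt(2))*(2 + 2) = (2*sqrt(2))*4 = 8*sqrt(2))
1/(4003 + (-56 - 156*Q(1/(-4 - 1), -9))) = 1/(4003 + (-56 - 1248*sqrt(2))) = 1/(3947 - 1248*sqrt(2))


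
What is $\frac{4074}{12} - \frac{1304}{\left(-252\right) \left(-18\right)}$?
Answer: $\frac{384667}{1134} \approx 339.21$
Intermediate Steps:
$\frac{4074}{12} - \frac{1304}{\left(-252\right) \left(-18\right)} = 4074 \cdot \frac{1}{12} - \frac{1304}{4536} = \frac{679}{2} - \frac{163}{567} = \frac{384667}{1134}$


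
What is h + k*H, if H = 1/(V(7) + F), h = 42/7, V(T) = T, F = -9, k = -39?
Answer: 51/2 ≈ 25.500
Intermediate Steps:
h = 6 (h = 42*(⅐) = 6)
H = -½ (H = 1/(7 - 9) = 1/(-2) = -½ ≈ -0.50000)
h + k*H = 6 - 39*(-½) = 6 + 39/2 = 51/2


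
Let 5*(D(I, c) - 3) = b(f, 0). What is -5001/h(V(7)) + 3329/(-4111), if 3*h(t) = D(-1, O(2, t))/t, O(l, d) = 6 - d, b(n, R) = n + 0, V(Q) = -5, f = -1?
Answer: 1541886719/57554 ≈ 26790.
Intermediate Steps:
b(n, R) = n
D(I, c) = 14/5 (D(I, c) = 3 + (⅕)*(-1) = 3 - ⅕ = 14/5)
h(t) = 14/(15*t) (h(t) = (14/(5*t))/3 = 14/(15*t))
-5001/h(V(7)) + 3329/(-4111) = -5001/((14/15)/(-5)) + 3329/(-4111) = -5001/((14/15)*(-⅕)) + 3329*(-1/4111) = -5001/(-14/75) - 3329/4111 = -5001*(-75/14) - 3329/4111 = 375075/14 - 3329/4111 = 1541886719/57554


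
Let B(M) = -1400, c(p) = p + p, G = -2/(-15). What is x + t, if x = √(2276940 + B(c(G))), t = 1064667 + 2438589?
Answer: 3503256 + 2*√568885 ≈ 3.5048e+6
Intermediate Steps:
G = 2/15 (G = -2*(-1/15) = 2/15 ≈ 0.13333)
c(p) = 2*p
t = 3503256
x = 2*√568885 (x = √(2276940 - 1400) = √2275540 = 2*√568885 ≈ 1508.5)
x + t = 2*√568885 + 3503256 = 3503256 + 2*√568885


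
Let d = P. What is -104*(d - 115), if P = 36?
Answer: 8216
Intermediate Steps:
d = 36
-104*(d - 115) = -104*(36 - 115) = -104*(-79) = 8216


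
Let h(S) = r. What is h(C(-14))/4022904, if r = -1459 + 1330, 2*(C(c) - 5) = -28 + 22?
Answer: -43/1340968 ≈ -3.2066e-5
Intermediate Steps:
C(c) = 2 (C(c) = 5 + (-28 + 22)/2 = 5 + (½)*(-6) = 5 - 3 = 2)
r = -129
h(S) = -129
h(C(-14))/4022904 = -129/4022904 = -129*1/4022904 = -43/1340968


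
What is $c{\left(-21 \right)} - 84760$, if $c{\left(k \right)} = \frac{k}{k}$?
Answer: $-84759$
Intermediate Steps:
$c{\left(k \right)} = 1$
$c{\left(-21 \right)} - 84760 = 1 - 84760 = -84759$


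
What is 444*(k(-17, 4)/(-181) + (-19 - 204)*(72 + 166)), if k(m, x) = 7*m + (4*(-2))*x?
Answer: -4265171892/181 ≈ -2.3564e+7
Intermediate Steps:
k(m, x) = -8*x + 7*m (k(m, x) = 7*m - 8*x = -8*x + 7*m)
444*(k(-17, 4)/(-181) + (-19 - 204)*(72 + 166)) = 444*((-8*4 + 7*(-17))/(-181) + (-19 - 204)*(72 + 166)) = 444*((-32 - 119)*(-1/181) - 223*238) = 444*(-151*(-1/181) - 53074) = 444*(151/181 - 53074) = 444*(-9606243/181) = -4265171892/181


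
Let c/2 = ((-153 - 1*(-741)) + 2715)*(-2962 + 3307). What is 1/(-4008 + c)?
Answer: 1/2275062 ≈ 4.3955e-7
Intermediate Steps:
c = 2279070 (c = 2*(((-153 - 1*(-741)) + 2715)*(-2962 + 3307)) = 2*(((-153 + 741) + 2715)*345) = 2*((588 + 2715)*345) = 2*(3303*345) = 2*1139535 = 2279070)
1/(-4008 + c) = 1/(-4008 + 2279070) = 1/2275062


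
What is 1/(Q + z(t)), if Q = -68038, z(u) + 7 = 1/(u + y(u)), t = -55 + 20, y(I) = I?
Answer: -70/4763151 ≈ -1.4696e-5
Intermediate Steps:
t = -35
z(u) = -7 + 1/(2*u) (z(u) = -7 + 1/(u + u) = -7 + 1/(2*u))
1/(Q + z(t)) = 1/(-68038 + (-7 + (½)/(-35))) = 1/(-68038 + (-7 + (½)*(-1/35))) = 1/(-68038 + (-7 - 1/70)) = 1/(-68038 - 491/70) = 1/(-4763151/70) = -70/4763151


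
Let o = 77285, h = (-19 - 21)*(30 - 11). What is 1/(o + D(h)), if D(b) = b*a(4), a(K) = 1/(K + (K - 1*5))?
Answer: 3/231095 ≈ 1.2982e-5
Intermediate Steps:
h = -760 (h = -40*19 = -760)
a(K) = 1/(-5 + 2*K) (a(K) = 1/(K + (K - 5)) = 1/(K + (-5 + K)) = 1/(-5 + 2*K))
D(b) = b/3 (D(b) = b/(-5 + 2*4) = b/(-5 + 8) = b/3)
1/(o + D(h)) = 1/(77285 + (⅓)*(-760)) = 1/(77285 - 760/3) = 1/(231095/3) = 3/231095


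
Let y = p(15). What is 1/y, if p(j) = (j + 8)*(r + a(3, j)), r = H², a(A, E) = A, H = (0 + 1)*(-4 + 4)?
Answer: 1/69 ≈ 0.014493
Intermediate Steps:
H = 0 (H = 1*0 = 0)
r = 0 (r = 0² = 0)
p(j) = 24 + 3*j (p(j) = (j + 8)*(0 + 3) = (8 + j)*3 = 24 + 3*j)
y = 69 (y = 24 + 3*15 = 24 + 45 = 69)
1/y = 1/69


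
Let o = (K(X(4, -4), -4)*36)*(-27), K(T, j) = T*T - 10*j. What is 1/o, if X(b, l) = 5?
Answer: -1/63180 ≈ -1.5828e-5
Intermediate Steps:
K(T, j) = T² - 10*j
o = -63180 (o = ((5² - 10*(-4))*36)*(-27) = ((25 + 40)*36)*(-27) = (65*36)*(-27) = 2340*(-27) = -63180)
1/o = 1/(-63180) = -1/63180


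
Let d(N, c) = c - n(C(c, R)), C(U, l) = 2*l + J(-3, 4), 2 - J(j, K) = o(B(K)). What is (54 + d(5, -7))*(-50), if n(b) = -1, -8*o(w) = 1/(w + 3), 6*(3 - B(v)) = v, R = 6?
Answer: -2400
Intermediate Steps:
B(v) = 3 - v/6
o(w) = -1/(8*(3 + w)) (o(w) = -1/(8*(w + 3)) = -1/(8*(3 + w)))
J(j, K) = 2 + 1/(48 - 4*K/3) (J(j, K) = 2 - (-1)/(24 + 8*(3 - K/6)) = 2 - (-1)/(24 + (24 - 4*K/3)) = 2 - (-1)/(48 - 4*K/3) = 2 + 1/(48 - 4*K/3))
C(U, l) = 259/128 + 2*l (C(U, l) = 2*l + (-291 + 8*4)/(4*(-36 + 4)) = 2*l + (1/4)*(-291 + 32)/(-32) = 2*l + (1/4)*(-1/32)*(-259) = 2*l + 259/128 = 259/128 + 2*l)
d(N, c) = 1 + c (d(N, c) = c - 1*(-1) = c + 1 = 1 + c)
(54 + d(5, -7))*(-50) = (54 + (1 - 7))*(-50) = (54 - 6)*(-50) = 48*(-50) = -2400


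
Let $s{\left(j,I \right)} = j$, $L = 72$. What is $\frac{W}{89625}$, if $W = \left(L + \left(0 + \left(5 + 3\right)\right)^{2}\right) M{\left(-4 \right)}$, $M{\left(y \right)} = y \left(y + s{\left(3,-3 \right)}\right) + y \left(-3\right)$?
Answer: $\frac{2176}{89625} \approx 0.024279$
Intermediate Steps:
$M{\left(y \right)} = - 3 y + y \left(3 + y\right)$ ($M{\left(y \right)} = y \left(y + 3\right) + y \left(-3\right) = y \left(3 + y\right) - 3 y = - 3 y + y \left(3 + y\right)$)
$W = 2176$ ($W = \left(72 + \left(0 + \left(5 + 3\right)\right)^{2}\right) \left(-4\right)^{2} = \left(72 + \left(0 + 8\right)^{2}\right) 16 = \left(72 + 8^{2}\right) 16 = \left(72 + 64\right) 16 = 136 \cdot 16 = 2176$)
$\frac{W}{89625} = \frac{2176}{89625}$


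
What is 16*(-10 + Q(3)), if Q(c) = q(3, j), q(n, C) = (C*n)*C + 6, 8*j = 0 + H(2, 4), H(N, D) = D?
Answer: -52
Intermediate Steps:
j = 1/2 (j = (0 + 4)/8 = (1/8)*4 = 1/2 ≈ 0.50000)
q(n, C) = 6 + n*C**2 (q(n, C) = n*C**2 + 6 = 6 + n*C**2)
Q(c) = 27/4 (Q(c) = 6 + 3*(1/2)**2 = 6 + 3*(1/4) = 6 + 3/4 = 27/4)
16*(-10 + Q(3)) = 16*(-10 + 27/4) = 16*(-13/4) = -52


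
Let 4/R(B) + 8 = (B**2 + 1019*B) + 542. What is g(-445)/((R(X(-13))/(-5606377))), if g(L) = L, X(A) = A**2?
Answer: 251112905560545/2 ≈ 1.2556e+14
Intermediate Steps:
R(B) = 4/(534 + B**2 + 1019*B) (R(B) = 4/(-8 + ((B**2 + 1019*B) + 542)) = 4/(-8 + (542 + B**2 + 1019*B)) = 4/(534 + B**2 + 1019*B))
g(-445)/((R(X(-13))/(-5606377))) = -445/((4/(534 + ((-13)**2)**2 + 1019*(-13)**2))/(-5606377)) = -445/((4/(534 + 169**2 + 1019*169))*(-1/5606377)) = -445/((4/(534 + 28561 + 172211))*(-1/5606377)) = -445/((4/201306)*(-1/5606377)) = -445/((4*(1/201306))*(-1/5606377)) = -445/((2/100653)*(-1/5606377)) = -445/(-2/564298664181) = -445*(-564298664181/2) = 251112905560545/2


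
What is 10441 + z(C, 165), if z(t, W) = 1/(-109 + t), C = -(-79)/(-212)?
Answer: 242095255/23187 ≈ 10441.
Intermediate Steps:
C = -79/212 (C = -(-79)*(-1)/212 = -1*79/212 = -79/212 ≈ -0.37264)
10441 + z(C, 165) = 10441 + 1/(-109 - 79/212) = 10441 + 1/(-23187/212) = 10441 - 212/23187 = 242095255/23187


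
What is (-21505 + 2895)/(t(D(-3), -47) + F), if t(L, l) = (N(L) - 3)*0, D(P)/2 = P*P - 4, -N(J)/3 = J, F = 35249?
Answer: -18610/35249 ≈ -0.52796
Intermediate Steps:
N(J) = -3*J
D(P) = -8 + 2*P² (D(P) = 2*(P*P - 4) = 2*(P² - 4) = 2*(-4 + P²) = -8 + 2*P²)
t(L, l) = 0 (t(L, l) = (-3*L - 3)*0 = (-3 - 3*L)*0 = 0)
(-21505 + 2895)/(t(D(-3), -47) + F) = (-21505 + 2895)/(0 + 35249) = -18610/35249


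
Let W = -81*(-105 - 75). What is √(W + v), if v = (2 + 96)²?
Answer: 2*√6046 ≈ 155.51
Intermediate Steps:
v = 9604 (v = 98² = 9604)
W = 14580 (W = -81*(-180) = 14580)
√(W + v) = √(14580 + 9604) = √24184 = 2*√6046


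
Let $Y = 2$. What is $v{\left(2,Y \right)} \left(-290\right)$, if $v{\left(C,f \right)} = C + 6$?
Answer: $-2320$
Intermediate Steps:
$v{\left(C,f \right)} = 6 + C$
$v{\left(2,Y \right)} \left(-290\right) = \left(6 + 2\right) \left(-290\right) = 8 \left(-290\right) = -2320$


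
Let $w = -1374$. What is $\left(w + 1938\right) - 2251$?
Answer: $-1687$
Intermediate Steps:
$\left(w + 1938\right) - 2251 = \left(-1374 + 1938\right) - 2251 = 564 - 2251 = -1687$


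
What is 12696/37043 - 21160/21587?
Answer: -509761328/799647241 ≈ -0.63748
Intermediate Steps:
12696/37043 - 21160/21587 = -509761328/799647241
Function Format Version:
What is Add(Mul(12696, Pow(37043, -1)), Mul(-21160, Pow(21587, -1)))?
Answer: Rational(-509761328, 799647241) ≈ -0.63748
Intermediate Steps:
Add(Mul(12696, Pow(37043, -1)), Mul(-21160, Pow(21587, -1))) = Add(Mul(12696, Rational(1, 37043)), Mul(-21160, Rational(1, 21587))) = Add(Rational(12696, 37043), Rational(-21160, 21587)) = Rational(-509761328, 799647241)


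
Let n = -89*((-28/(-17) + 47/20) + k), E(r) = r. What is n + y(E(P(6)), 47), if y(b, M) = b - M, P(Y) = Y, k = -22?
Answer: 530829/340 ≈ 1561.3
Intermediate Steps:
n = 544769/340 (n = -89*((-28/(-17) + 47/20) - 22) = -89*((-28*(-1/17) + 47*(1/20)) - 22) = -89*((28/17 + 47/20) - 22) = -89*(1359/340 - 22) = -89*(-6121/340) = 544769/340 ≈ 1602.3)
n + y(E(P(6)), 47) = 544769/340 + (6 - 1*47) = 544769/340 + (6 - 47) = 544769/340 - 41 = 530829/340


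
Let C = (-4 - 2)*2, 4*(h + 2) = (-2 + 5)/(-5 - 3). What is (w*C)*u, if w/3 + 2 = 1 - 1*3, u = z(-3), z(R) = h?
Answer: -603/2 ≈ -301.50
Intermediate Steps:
h = -67/32 (h = -2 + ((-2 + 5)/(-5 - 3))/4 = -2 + (3/(-8))/4 = -2 + (3*(-⅛))/4 = -2 + (¼)*(-3/8) = -2 - 3/32 = -67/32 ≈ -2.0938)
z(R) = -67/32
u = -67/32 ≈ -2.0938
w = -12 (w = -6 + 3*(1 - 1*3) = -6 + 3*(1 - 3) = -6 + 3*(-2) = -6 - 6 = -12)
C = -12 (C = -6*2 = -12)
(w*C)*u = -12*(-12)*(-67/32) = 144*(-67/32) = -603/2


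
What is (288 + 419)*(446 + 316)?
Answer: 538734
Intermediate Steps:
(288 + 419)*(446 + 316) = 707*762 = 538734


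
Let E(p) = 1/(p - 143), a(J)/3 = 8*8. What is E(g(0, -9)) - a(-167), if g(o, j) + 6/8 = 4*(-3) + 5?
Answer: -115780/603 ≈ -192.01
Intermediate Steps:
g(o, j) = -31/4 (g(o, j) = -3/4 + (4*(-3) + 5) = -3/4 + (-12 + 5) = -3/4 - 7 = -31/4)
a(J) = 192 (a(J) = 3*(8*8) = 3*64 = 192)
E(p) = 1/(-143 + p)
E(g(0, -9)) - a(-167) = 1/(-143 - 31/4) - 1*192 = 1/(-603/4) - 192 = -4/603 - 192 = -115780/603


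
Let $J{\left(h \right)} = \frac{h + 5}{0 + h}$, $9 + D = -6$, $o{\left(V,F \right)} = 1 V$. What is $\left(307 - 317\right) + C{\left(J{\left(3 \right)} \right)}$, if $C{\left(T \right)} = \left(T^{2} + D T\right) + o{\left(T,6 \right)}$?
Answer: $- \frac{362}{9} \approx -40.222$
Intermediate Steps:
$o{\left(V,F \right)} = V$
$D = -15$ ($D = -9 - 6 = -15$)
$J{\left(h \right)} = \frac{5 + h}{h}$
$C{\left(T \right)} = T^{2} - 14 T$ ($C{\left(T \right)} = \left(T^{2} - 15 T\right) + T = T^{2} - 14 T$)
$\left(307 - 317\right) + C{\left(J{\left(3 \right)} \right)} = \left(307 - 317\right) + \frac{5 + 3}{3} \left(-14 + \frac{5 + 3}{3}\right) = -10 + \frac{1}{3} \cdot 8 \left(-14 + \frac{1}{3} \cdot 8\right) = -10 + \frac{8 \left(-14 + \frac{8}{3}\right)}{3} = -10 + \frac{8}{3} \left(- \frac{34}{3}\right) = -10 - \frac{272}{9} = - \frac{362}{9}$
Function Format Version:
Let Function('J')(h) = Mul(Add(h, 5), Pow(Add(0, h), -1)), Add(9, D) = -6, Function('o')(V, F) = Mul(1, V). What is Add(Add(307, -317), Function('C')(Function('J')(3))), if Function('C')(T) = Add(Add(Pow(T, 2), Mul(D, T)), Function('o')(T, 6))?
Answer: Rational(-362, 9) ≈ -40.222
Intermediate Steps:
Function('o')(V, F) = V
D = -15 (D = Add(-9, -6) = -15)
Function('J')(h) = Mul(Pow(h, -1), Add(5, h)) (Function('J')(h) = Mul(Add(5, h), Pow(h, -1)) = Mul(Pow(h, -1), Add(5, h)))
Function('C')(T) = Add(Pow(T, 2), Mul(-14, T)) (Function('C')(T) = Add(Add(Pow(T, 2), Mul(-15, T)), T) = Add(Pow(T, 2), Mul(-14, T)))
Add(Add(307, -317), Function('C')(Function('J')(3))) = Add(Add(307, -317), Mul(Mul(Pow(3, -1), Add(5, 3)), Add(-14, Mul(Pow(3, -1), Add(5, 3))))) = Add(-10, Mul(Mul(Rational(1, 3), 8), Add(-14, Mul(Rational(1, 3), 8)))) = Add(-10, Mul(Rational(8, 3), Add(-14, Rational(8, 3)))) = Add(-10, Mul(Rational(8, 3), Rational(-34, 3))) = Add(-10, Rational(-272, 9)) = Rational(-362, 9)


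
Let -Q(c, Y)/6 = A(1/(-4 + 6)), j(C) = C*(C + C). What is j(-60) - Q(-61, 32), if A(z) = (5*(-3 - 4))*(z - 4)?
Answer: 7935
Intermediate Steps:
j(C) = 2*C² (j(C) = C*(2*C) = 2*C²)
A(z) = 140 - 35*z (A(z) = (5*(-7))*(-4 + z) = -35*(-4 + z) = 140 - 35*z)
Q(c, Y) = -735 (Q(c, Y) = -6*(140 - 35/(-4 + 6)) = -6*(140 - 35/2) = -6*245/2 = -735)
j(-60) - Q(-61, 32) = 2*(-60)² - 1*(-735) = 2*3600 + 735 = 7200 + 735 = 7935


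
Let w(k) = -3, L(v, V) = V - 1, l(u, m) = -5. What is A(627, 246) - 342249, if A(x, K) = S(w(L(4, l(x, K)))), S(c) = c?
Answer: -342252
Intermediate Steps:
L(v, V) = -1 + V
A(x, K) = -3
A(627, 246) - 342249 = -3 - 342249 = -342252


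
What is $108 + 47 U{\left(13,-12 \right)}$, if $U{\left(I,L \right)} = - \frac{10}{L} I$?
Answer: $\frac{3703}{6} \approx 617.17$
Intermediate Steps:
$U{\left(I,L \right)} = - \frac{10 I}{L}$
$108 + 47 U{\left(13,-12 \right)} = 108 + 47 \left(\left(-10\right) 13 \frac{1}{-12}\right) = 108 + 47 \left(\left(-10\right) 13 \left(- \frac{1}{12}\right)\right) = 108 + 47 \cdot \frac{65}{6} = 108 + \frac{3055}{6} = \frac{3703}{6}$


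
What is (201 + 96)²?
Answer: 88209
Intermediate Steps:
(201 + 96)² = 297² = 88209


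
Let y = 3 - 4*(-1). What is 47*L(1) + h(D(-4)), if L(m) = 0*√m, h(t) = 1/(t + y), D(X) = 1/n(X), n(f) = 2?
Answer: 2/15 ≈ 0.13333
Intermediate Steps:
D(X) = ½ (D(X) = 1/2 = ½)
y = 7 (y = 3 + 4 = 7)
h(t) = 1/(7 + t) (h(t) = 1/(t + 7) = 1/(7 + t))
L(m) = 0
47*L(1) + h(D(-4)) = 47*0 + 1/(7 + ½) = 0 + 1/(15/2) = 0 + 2/15 = 2/15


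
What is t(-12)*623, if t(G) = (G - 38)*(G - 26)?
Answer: 1183700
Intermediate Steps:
t(G) = (-38 + G)*(-26 + G)
t(-12)*623 = (988 + (-12)² - 64*(-12))*623 = (988 + 144 + 768)*623 = 1900*623 = 1183700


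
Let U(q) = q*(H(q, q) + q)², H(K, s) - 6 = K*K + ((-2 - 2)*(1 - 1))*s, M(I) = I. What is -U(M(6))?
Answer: -13824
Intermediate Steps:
H(K, s) = 6 + K² (H(K, s) = 6 + (K*K + ((-2 - 2)*(1 - 1))*s) = 6 + (K² + (-4*0)*s) = 6 + (K² + 0*s) = 6 + (K² + 0) = 6 + K²)
U(q) = q*(6 + q + q²)² (U(q) = q*((6 + q²) + q)² = q*(6 + q + q²)²)
-U(M(6)) = -6*(6 + 6 + 6²)² = -6*(6 + 6 + 36)² = -6*48² = -6*2304 = -1*13824 = -13824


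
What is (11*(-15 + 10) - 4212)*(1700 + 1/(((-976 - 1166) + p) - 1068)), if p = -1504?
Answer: -34194880333/4714 ≈ -7.2539e+6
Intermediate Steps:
(11*(-15 + 10) - 4212)*(1700 + 1/(((-976 - 1166) + p) - 1068)) = (11*(-15 + 10) - 4212)*(1700 + 1/(((-976 - 1166) - 1504) - 1068)) = (11*(-5) - 4212)*(1700 + 1/((-2142 - 1504) - 1068)) = (-55 - 4212)*(1700 + 1/(-3646 - 1068)) = -4267*(1700 + 1/(-4714)) = -4267*(1700 - 1/4714) = -4267*8013799/4714 = -34194880333/4714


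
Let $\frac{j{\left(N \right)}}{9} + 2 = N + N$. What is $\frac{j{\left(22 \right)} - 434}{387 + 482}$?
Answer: $- \frac{56}{869} \approx -0.064442$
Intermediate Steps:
$j{\left(N \right)} = -18 + 18 N$ ($j{\left(N \right)} = -18 + 9 \left(N + N\right) = -18 + 9 \cdot 2 N = -18 + 18 N$)
$\frac{j{\left(22 \right)} - 434}{387 + 482} = \frac{\left(-18 + 18 \cdot 22\right) - 434}{387 + 482} = \frac{\left(-18 + 396\right) - 434}{869} = \left(378 - 434\right) \frac{1}{869} = \left(-56\right) \frac{1}{869} = - \frac{56}{869}$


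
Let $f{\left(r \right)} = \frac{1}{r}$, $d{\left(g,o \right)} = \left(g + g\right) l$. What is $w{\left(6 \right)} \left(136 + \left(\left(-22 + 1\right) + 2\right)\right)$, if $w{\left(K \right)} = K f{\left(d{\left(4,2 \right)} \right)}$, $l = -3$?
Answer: $- \frac{117}{4} \approx -29.25$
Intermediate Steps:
$d{\left(g,o \right)} = - 6 g$ ($d{\left(g,o \right)} = \left(g + g\right) \left(-3\right) = 2 g \left(-3\right) = - 6 g$)
$w{\left(K \right)} = - \frac{K}{24}$ ($w{\left(K \right)} = \frac{K}{\left(-6\right) 4} = \frac{K}{-24} = K \left(- \frac{1}{24}\right) = - \frac{K}{24}$)
$w{\left(6 \right)} \left(136 + \left(\left(-22 + 1\right) + 2\right)\right) = \left(- \frac{1}{24}\right) 6 \left(136 + \left(\left(-22 + 1\right) + 2\right)\right) = - \frac{136 + \left(-21 + 2\right)}{4} = - \frac{136 - 19}{4} = \left(- \frac{1}{4}\right) 117 = - \frac{117}{4}$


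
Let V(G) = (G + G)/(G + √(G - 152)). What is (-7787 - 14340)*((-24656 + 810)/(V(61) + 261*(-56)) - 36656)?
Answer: 165075347226614937861/203532583153 + 16093033481*I*√91/203532583153 ≈ 8.1105e+8 + 0.75427*I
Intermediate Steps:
V(G) = 2*G/(G + √(-152 + G)) (V(G) = (2*G)/(G + √(-152 + G)) = 2*G/(G + √(-152 + G)))
(-7787 - 14340)*((-24656 + 810)/(V(61) + 261*(-56)) - 36656) = (-7787 - 14340)*((-24656 + 810)/(2*61/(61 + √(-152 + 61)) + 261*(-56)) - 36656) = -22127*(-23846/(2*61/(61 + √(-91)) - 14616) - 36656) = -22127*(-23846/(2*61/(61 + I*√91) - 14616) - 36656) = -22127*(-23846/(122/(61 + I*√91) - 14616) - 36656) = -22127*(-23846/(-14616 + 122/(61 + I*√91)) - 36656) = -22127*(-36656 - 23846/(-14616 + 122/(61 + I*√91))) = 811087312 + 527640442/(-14616 + 122/(61 + I*√91))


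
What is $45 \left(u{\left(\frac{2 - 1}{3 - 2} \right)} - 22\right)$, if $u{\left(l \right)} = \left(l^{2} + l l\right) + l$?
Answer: $-855$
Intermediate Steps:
$u{\left(l \right)} = l + 2 l^{2}$ ($u{\left(l \right)} = \left(l^{2} + l^{2}\right) + l = 2 l^{2} + l = l + 2 l^{2}$)
$45 \left(u{\left(\frac{2 - 1}{3 - 2} \right)} - 22\right) = 45 \left(\frac{2 - 1}{3 - 2} \left(1 + 2 \frac{2 - 1}{3 - 2}\right) - 22\right) = 45 \left(1 \cdot 1^{-1} \left(1 + 2 \cdot 1 \cdot 1^{-1}\right) - 22\right) = 45 \left(1 \cdot 1 \left(1 + 2 \cdot 1 \cdot 1\right) - 22\right) = 45 \left(1 \left(1 + 2 \cdot 1\right) - 22\right) = 45 \left(1 \left(1 + 2\right) - 22\right) = 45 \left(1 \cdot 3 - 22\right) = 45 \left(3 - 22\right) = 45 \left(-19\right) = -855$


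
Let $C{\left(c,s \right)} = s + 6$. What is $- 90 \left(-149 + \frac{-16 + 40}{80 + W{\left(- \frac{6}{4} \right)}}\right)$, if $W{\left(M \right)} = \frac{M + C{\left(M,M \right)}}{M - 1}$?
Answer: $\frac{2636370}{197} \approx 13383.0$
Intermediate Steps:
$C{\left(c,s \right)} = 6 + s$
$W{\left(M \right)} = \frac{6 + 2 M}{-1 + M}$ ($W{\left(M \right)} = \frac{M + \left(6 + M\right)}{M - 1} = \frac{6 + 2 M}{-1 + M}$)
$- 90 \left(-149 + \frac{-16 + 40}{80 + W{\left(- \frac{6}{4} \right)}}\right) = - 90 \left(-149 + \frac{-16 + 40}{80 + \frac{2 \left(3 - \frac{6}{4}\right)}{-1 - \frac{6}{4}}}\right) = - 90 \left(-149 + \frac{24}{80 + \frac{2 \left(3 - \frac{3}{2}\right)}{-1 - \frac{3}{2}}}\right) = - 90 \left(-149 + \frac{24}{80 + 2 \frac{1}{- \frac{5}{2}} \cdot \frac{3}{2}}\right) = - 90 \left(-149 + \frac{24}{80 + 2 \left(- \frac{2}{5}\right) \frac{3}{2}}\right) = - 90 \left(-149 + \frac{24}{80 - \frac{6}{5}}\right) = - 90 \left(-149 + \frac{24}{\frac{394}{5}}\right) = - 90 \left(-149 + 24 \cdot \frac{5}{394}\right) = - 90 \left(-149 + \frac{60}{197}\right) = \left(-90\right) \left(- \frac{29293}{197}\right) = \frac{2636370}{197}$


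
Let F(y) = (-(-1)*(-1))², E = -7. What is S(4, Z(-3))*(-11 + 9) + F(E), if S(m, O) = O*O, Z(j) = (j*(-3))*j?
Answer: -1457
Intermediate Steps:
Z(j) = -3*j² (Z(j) = (-3*j)*j = -3*j²)
S(m, O) = O²
F(y) = 1 (F(y) = (-1*1)² = (-1)² = 1)
S(4, Z(-3))*(-11 + 9) + F(E) = (-3*(-3)²)²*(-11 + 9) + 1 = (-3*9)²*(-2) + 1 = (-27)²*(-2) + 1 = 729*(-2) + 1 = -1458 + 1 = -1457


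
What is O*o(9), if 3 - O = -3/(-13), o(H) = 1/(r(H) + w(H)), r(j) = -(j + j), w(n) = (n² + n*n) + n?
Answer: 4/221 ≈ 0.018100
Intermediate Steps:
w(n) = n + 2*n² (w(n) = (n² + n²) + n = 2*n² + n = n + 2*n²)
r(j) = -2*j
o(H) = 1/(-2*H + H*(1 + 2*H))
O = 36/13 (O = 3 - (-3)/(-13) = 3 - (-3)*(-1)/13 = 3 - 1*3/13 = 3 - 3/13 = 36/13 ≈ 2.7692)
O*o(9) = 36*(1/(9*(-1 + 2*9)))/13 = 36*(1/(9*(-1 + 18)))/13 = 36*((⅑)/17)/13 = 36*((⅑)*(1/17))/13 = (36/13)*(1/153) = 4/221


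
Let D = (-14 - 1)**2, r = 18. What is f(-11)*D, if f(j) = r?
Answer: 4050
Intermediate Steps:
f(j) = 18
D = 225 (D = (-15)**2 = 225)
f(-11)*D = 18*225 = 4050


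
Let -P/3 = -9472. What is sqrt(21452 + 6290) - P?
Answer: -28416 + sqrt(27742) ≈ -28249.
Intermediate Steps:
P = 28416 (P = -3*(-9472) = 28416)
sqrt(21452 + 6290) - P = sqrt(21452 + 6290) - 1*28416 = sqrt(27742) - 28416 = -28416 + sqrt(27742)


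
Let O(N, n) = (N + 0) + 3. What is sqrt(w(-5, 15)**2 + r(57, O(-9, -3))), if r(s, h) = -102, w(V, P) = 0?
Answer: I*sqrt(102) ≈ 10.1*I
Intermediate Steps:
O(N, n) = 3 + N (O(N, n) = N + 3 = 3 + N)
sqrt(w(-5, 15)**2 + r(57, O(-9, -3))) = sqrt(0**2 - 102) = sqrt(0 - 102) = sqrt(-102) = I*sqrt(102)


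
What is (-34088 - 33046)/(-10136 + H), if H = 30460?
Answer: -33567/10162 ≈ -3.3032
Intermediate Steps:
(-34088 - 33046)/(-10136 + H) = (-34088 - 33046)/(-10136 + 30460) = -67134/20324 = -67134*1/20324 = -33567/10162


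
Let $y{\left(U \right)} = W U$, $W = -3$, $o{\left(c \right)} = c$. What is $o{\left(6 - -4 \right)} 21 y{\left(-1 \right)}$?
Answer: $630$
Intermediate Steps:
$y{\left(U \right)} = - 3 U$
$o{\left(6 - -4 \right)} 21 y{\left(-1 \right)} = \left(6 - -4\right) 21 \left(\left(-3\right) \left(-1\right)\right) = \left(6 + 4\right) 21 \cdot 3 = 10 \cdot 21 \cdot 3 = 210 \cdot 3 = 630$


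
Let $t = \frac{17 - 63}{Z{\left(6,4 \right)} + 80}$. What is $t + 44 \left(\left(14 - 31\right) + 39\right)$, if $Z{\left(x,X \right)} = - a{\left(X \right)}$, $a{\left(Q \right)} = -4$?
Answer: $\frac{40633}{42} \approx 967.45$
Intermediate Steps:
$Z{\left(x,X \right)} = 4$ ($Z{\left(x,X \right)} = \left(-1\right) \left(-4\right) = 4$)
$t = - \frac{23}{42}$ ($t = \frac{17 - 63}{4 + 80} = - \frac{46}{84} = \left(-46\right) \frac{1}{84} = - \frac{23}{42} \approx -0.54762$)
$t + 44 \left(\left(14 - 31\right) + 39\right) = - \frac{23}{42} + 44 \left(\left(14 - 31\right) + 39\right) = - \frac{23}{42} + 44 \left(-17 + 39\right) = - \frac{23}{42} + 44 \cdot 22 = - \frac{23}{42} + 968 = \frac{40633}{42}$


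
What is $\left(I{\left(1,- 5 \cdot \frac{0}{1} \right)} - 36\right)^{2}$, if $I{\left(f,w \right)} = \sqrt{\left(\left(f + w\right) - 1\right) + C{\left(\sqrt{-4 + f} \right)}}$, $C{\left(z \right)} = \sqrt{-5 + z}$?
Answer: $\left(36 - \sqrt[4]{-5 + i \sqrt{3}}\right)^{2} \approx 1213.0 - 68.25 i$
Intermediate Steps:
$I{\left(f,w \right)} = \sqrt{-1 + f + w + \sqrt{-5 + \sqrt{-4 + f}}}$ ($I{\left(f,w \right)} = \sqrt{\left(\left(f + w\right) - 1\right) + \sqrt{-5 + \sqrt{-4 + f}}} = \sqrt{\left(-1 + f + w\right) + \sqrt{-5 + \sqrt{-4 + f}}} = \sqrt{-1 + f + w + \sqrt{-5 + \sqrt{-4 + f}}}$)
$\left(I{\left(1,- 5 \cdot \frac{0}{1} \right)} - 36\right)^{2} = \left(\sqrt{-1 + 1 - 5 \cdot \frac{0}{1} + \sqrt{-5 + \sqrt{-4 + 1}}} - 36\right)^{2} = \left(\sqrt{-1 + 1 - 5 \cdot 0 \cdot 1 + \sqrt{-5 + \sqrt{-3}}} - 36\right)^{2} = \left(\sqrt{-1 + 1 - 0 + \sqrt{-5 + i \sqrt{3}}} - 36\right)^{2} = \left(\sqrt{-1 + 1 + 0 + \sqrt{-5 + i \sqrt{3}}} - 36\right)^{2} = \left(\sqrt{\sqrt{-5 + i \sqrt{3}}} - 36\right)^{2} = \left(\sqrt[4]{-5 + i \sqrt{3}} - 36\right)^{2} = \left(-36 + \sqrt[4]{-5 + i \sqrt{3}}\right)^{2}$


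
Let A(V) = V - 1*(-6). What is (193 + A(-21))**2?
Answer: 31684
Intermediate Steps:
A(V) = 6 + V (A(V) = V + 6 = 6 + V)
(193 + A(-21))**2 = (193 + (6 - 21))**2 = (193 - 15)**2 = 178**2 = 31684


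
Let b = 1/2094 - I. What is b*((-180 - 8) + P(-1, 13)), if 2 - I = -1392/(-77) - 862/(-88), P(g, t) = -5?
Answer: -1610333521/322476 ≈ -4993.7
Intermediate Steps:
I = -7969/308 (I = 2 - (-1392/(-77) - 862/(-88)) = 2 - (-1392*(-1/77) - 862*(-1/88)) = 2 - (1392/77 + 431/44) = 2 - 1*8585/308 = 2 - 8585/308 = -7969/308 ≈ -25.873)
b = 8343697/322476 (b = 1/2094 - 1*(-7969/308) = 1/2094 + 7969/308 = 8343697/322476 ≈ 25.874)
b*((-180 - 8) + P(-1, 13)) = 8343697*((-180 - 8) - 5)/322476 = 8343697*(-188 - 5)/322476 = (8343697/322476)*(-193) = -1610333521/322476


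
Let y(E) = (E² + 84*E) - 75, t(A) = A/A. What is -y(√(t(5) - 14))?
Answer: 88 - 84*I*√13 ≈ 88.0 - 302.87*I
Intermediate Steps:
t(A) = 1
y(E) = -75 + E² + 84*E
-y(√(t(5) - 14)) = -(-75 + (√(1 - 14))² + 84*√(1 - 14)) = -(-75 + (√(-13))² + 84*√(-13)) = -(-75 + (I*√13)² + 84*(I*√13)) = -(-75 - 13 + 84*I*√13) = -(-88 + 84*I*√13) = 88 - 84*I*√13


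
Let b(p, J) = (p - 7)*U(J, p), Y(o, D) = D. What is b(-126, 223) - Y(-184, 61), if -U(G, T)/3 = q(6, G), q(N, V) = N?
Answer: 2333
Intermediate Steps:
U(G, T) = -18 (U(G, T) = -3*6 = -18)
b(p, J) = 126 - 18*p (b(p, J) = (p - 7)*(-18) = (-7 + p)*(-18) = 126 - 18*p)
b(-126, 223) - Y(-184, 61) = (126 - 18*(-126)) - 1*61 = (126 + 2268) - 61 = 2394 - 61 = 2333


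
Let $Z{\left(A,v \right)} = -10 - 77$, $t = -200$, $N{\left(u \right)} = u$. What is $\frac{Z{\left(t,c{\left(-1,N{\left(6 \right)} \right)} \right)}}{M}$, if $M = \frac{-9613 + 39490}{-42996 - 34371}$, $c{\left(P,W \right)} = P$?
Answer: $\frac{2243643}{9959} \approx 225.29$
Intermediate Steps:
$Z{\left(A,v \right)} = -87$
$M = - \frac{9959}{25789}$ ($M = \frac{29877}{-77367} = 29877 \left(- \frac{1}{77367}\right) = - \frac{9959}{25789} \approx -0.38617$)
$\frac{Z{\left(t,c{\left(-1,N{\left(6 \right)} \right)} \right)}}{M} = - \frac{87}{- \frac{9959}{25789}} = \left(-87\right) \left(- \frac{25789}{9959}\right) = \frac{2243643}{9959}$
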